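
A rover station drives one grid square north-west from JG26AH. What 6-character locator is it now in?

JG16xi

Longitude subsquare a = 0; −1 → -1, wraps to 23 = x, carry into square.
Longitude square 2; −1 → 1.
Latitude subsquare h = 7; +1 → 8 = i.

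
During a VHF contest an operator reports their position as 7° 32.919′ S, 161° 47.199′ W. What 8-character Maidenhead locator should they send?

AI92ck58

Add 180° to longitude and 90° to latitude: 18.21335, 82.45135.
Field (20°×10°, letters A–R): 18.21335/20 → 0 → A, 82.45135/10 → 8 → I; chars AI.
Square (2°×1°, digits 0–9): 18.21335/2 → 9, 2.45135/1 → 2; chars 92.
Subsquare (5′×2.5′, letters a–x): 0.21335/0.0833333 → 2 → c, 0.45135/0.0416667 → 10 → k; chars ck.
Extended square (30″×15″, digits 0–9): 0.04668/0.00833333 → 5, 0.03468/0.00416667 → 8; chars 58.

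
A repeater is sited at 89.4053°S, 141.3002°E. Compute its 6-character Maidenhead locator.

Add 180° to longitude and 90° to latitude: 321.3002, 0.5947.
Field: 321.3002/20 → 16 → Q, 0.5947/10 → 0 → A; chars QA.
Square: 1.3002/2 → 0, 0.5947/1 → 0; chars 00.
Subsquare: 1.3002/0.0833333 → 15 → p, 0.5947/0.0416667 → 14 → o; chars po.

QA00po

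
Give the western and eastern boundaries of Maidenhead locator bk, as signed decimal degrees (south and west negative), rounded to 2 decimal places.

-160.00, -140.00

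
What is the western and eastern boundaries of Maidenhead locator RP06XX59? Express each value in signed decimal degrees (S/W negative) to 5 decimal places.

161.95833, 161.96667

Field R=17, P=15: +17·20° lon, +15·10° lat → SW at lon 160°, lat 60°.
Square 0, 6: +0·2° lon, +6·1° lat → SW at lon 160°, lat 66°.
Subsquare x=23, x=23: +23·0.0833333° lon, +23·0.0416667° lat → SW at lon 161.917°, lat 66.9583°.
Extended square 5, 9: +5·0.00833333° lon, +9·0.00416667° lat → SW at lon 161.958°, lat 66.9958°.
Cell spans 0.00833333° lon × 0.00416667° lat.
west 161.95833, east 161.96667.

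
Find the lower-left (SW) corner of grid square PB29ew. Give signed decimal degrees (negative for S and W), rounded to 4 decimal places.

-70.0833, 124.3333

Field P=15, B=1: +15·20° lon, +1·10° lat → SW at lon 120°, lat -80°.
Square 2, 9: +2·2° lon, +9·1° lat → SW at lon 124°, lat -71°.
Subsquare e=4, w=22: +4·0.0833333° lon, +22·0.0416667° lat → SW at lon 124.333°, lat -70.0833°.
latitude -70.0833, longitude 124.3333.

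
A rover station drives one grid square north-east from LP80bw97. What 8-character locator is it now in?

Longitude extended square 9; +1 → 10, wraps to 0, carry into subsquare.
Longitude subsquare b = 1; +1 → 2 = c.
Latitude extended square 7; +1 → 8.

LP80cw08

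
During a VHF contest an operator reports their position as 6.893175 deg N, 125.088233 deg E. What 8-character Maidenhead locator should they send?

Add 180° to longitude and 90° to latitude: 305.08823, 96.89317.
Field: 305.08823/20 → 15 → P, 96.89317/10 → 9 → J; chars PJ.
Square: 5.08823/2 → 2, 6.89317/1 → 6; chars 26.
Subsquare: 1.08823/0.0833333 → 13 → n, 0.89317/0.0416667 → 21 → v; chars nv.
Extended square: 0.00490/0.00833333 → 0, 0.01817/0.00416667 → 4; chars 04.

PJ26nv04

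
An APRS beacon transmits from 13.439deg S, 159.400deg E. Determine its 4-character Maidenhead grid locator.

QH96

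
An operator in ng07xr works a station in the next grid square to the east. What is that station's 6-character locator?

NG17ar

Longitude subsquare x = 23; +1 → 24, wraps to 0 = a, carry into square.
Longitude square 0; +1 → 1.
The latitude characters are unchanged.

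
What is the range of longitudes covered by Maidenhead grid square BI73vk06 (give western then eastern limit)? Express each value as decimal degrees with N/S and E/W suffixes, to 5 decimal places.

144.25000° W, 144.24167° W

Field B=1, I=8: +1·20° lon, +8·10° lat → SW at lon -160°, lat -10°.
Square 7, 3: +7·2° lon, +3·1° lat → SW at lon -146°, lat -7°.
Subsquare v=21, k=10: +21·0.0833333° lon, +10·0.0416667° lat → SW at lon -144.25°, lat -6.58333°.
Extended square 0, 6: +0·0.00833333° lon, +6·0.00416667° lat → SW at lon -144.25°, lat -6.55833°.
Cell spans 0.00833333° lon × 0.00416667° lat.
west 144.25000° W, east 144.24167° W.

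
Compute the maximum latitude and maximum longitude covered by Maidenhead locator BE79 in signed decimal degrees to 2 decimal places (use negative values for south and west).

-40.00, -144.00

Field B=1, E=4: +1·20° lon, +4·10° lat → SW at lon -160°, lat -50°.
Square 7, 9: +7·2° lon, +9·1° lat → SW at lon -146°, lat -41°.
Cell spans 2° lon × 1° lat. NE corner is SW corner plus one full cell.
latitude -40.00, longitude -144.00.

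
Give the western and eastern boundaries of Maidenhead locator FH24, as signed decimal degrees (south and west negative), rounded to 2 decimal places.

-76.00, -74.00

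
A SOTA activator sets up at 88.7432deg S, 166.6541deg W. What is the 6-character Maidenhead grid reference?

Shift to the Maidenhead origin (180°W, 90°S): lon 13.3459, lat 1.2568.
Field (20°×10°, letters A–R): 13.3459/20 → 0 → A, 1.2568/10 → 0 → A; chars AA.
Square (2°×1°, digits 0–9): 13.3459/2 → 6, 1.2568/1 → 1; chars 61.
Subsquare (5′×2.5′, letters a–x): 1.3459/0.0833333 → 16 → q, 0.2568/0.0416667 → 6 → g; chars qg.

AA61qg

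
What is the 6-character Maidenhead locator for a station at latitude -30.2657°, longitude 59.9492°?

Add 180° to longitude and 90° to latitude: 239.9492, 59.7343.
Field: lon ⌊239.9492/20⌋ = 11 → L; lat ⌊59.7343/10⌋ = 5 → F.
Square: lon ⌊19.9492/2⌋ = 9; lat ⌊9.7343/1⌋ = 9.
Subsquare: lon ⌊1.9492/0.0833333⌋ = 23 → x; lat ⌊0.7343/0.0416667⌋ = 17 → r.

LF99xr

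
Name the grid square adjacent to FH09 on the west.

EH99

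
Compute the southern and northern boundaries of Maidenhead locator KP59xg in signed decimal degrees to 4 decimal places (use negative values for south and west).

69.2500, 69.2917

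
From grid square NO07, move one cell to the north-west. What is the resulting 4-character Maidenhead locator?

Longitude square 0; −1 → -1, wraps to 9, carry into field.
Longitude field N = 13; −1 → 12 = M.
Latitude square 7; +1 → 8.

MO98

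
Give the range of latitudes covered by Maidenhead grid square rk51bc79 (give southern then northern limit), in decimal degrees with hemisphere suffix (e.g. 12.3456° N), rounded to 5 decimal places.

11.12083° N, 11.12500° N

Field R=17, K=10: +17·20° lon, +10·10° lat → SW at lon 160°, lat 10°.
Square 5, 1: +5·2° lon, +1·1° lat → SW at lon 170°, lat 11°.
Subsquare b=1, c=2: +1·0.0833333° lon, +2·0.0416667° lat → SW at lon 170.083°, lat 11.0833°.
Extended square 7, 9: +7·0.00833333° lon, +9·0.00416667° lat → SW at lon 170.142°, lat 11.1208°.
Cell spans 0.00833333° lon × 0.00416667° lat.
south 11.12083° N, north 11.12500° N.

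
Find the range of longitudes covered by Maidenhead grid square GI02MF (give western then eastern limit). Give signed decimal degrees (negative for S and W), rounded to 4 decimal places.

-59.0000, -58.9167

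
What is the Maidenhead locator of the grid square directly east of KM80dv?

KM80ev

Longitude subsquare d = 3; +1 → 4 = e.
The latitude characters are unchanged.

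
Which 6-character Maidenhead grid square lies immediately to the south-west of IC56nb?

IC56ma

Longitude subsquare n = 13; −1 → 12 = m.
Latitude subsquare b = 1; −1 → 0 = a.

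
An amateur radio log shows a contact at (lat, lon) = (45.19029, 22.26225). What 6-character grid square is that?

Add 180° to longitude and 90° to latitude: 202.2622, 135.1903.
Field (20°×10°, letters A–R): lon ⌊202.2622/20⌋ = 10 → K; lat ⌊135.1903/10⌋ = 13 → N.
Square (2°×1°, digits 0–9): lon ⌊2.2622/2⌋ = 1; lat ⌊5.1903/1⌋ = 5.
Subsquare (5′×2.5′, letters a–x): lon ⌊0.2622/0.0833333⌋ = 3 → d; lat ⌊0.1903/0.0416667⌋ = 4 → e.

KN15de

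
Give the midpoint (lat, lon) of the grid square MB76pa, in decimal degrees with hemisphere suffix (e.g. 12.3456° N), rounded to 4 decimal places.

73.9792° S, 75.2917° E

Field M=12, B=1: +12·20° lon, +1·10° lat → SW at lon 60°, lat -80°.
Square 7, 6: +7·2° lon, +6·1° lat → SW at lon 74°, lat -74°.
Subsquare p=15, a=0: +15·0.0833333° lon, +0·0.0416667° lat → SW at lon 75.25°, lat -74°.
Cell spans 0.0833333° lon × 0.0416667° lat. Centre is SW corner plus half of each.
latitude 73.9792° S, longitude 75.2917° E.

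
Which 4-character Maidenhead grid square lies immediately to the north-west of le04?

KE95

Longitude square 0; −1 → -1, wraps to 9, carry into field.
Longitude field L = 11; −1 → 10 = K.
Latitude square 4; +1 → 5.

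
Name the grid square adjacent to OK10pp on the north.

Latitude subsquare p = 15; +1 → 16 = q.
The longitude characters are unchanged.

OK10pq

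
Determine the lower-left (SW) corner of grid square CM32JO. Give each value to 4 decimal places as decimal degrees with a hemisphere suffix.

Field C=2, M=12: +2·20° lon, +12·10° lat → SW at lon -140°, lat 30°.
Square 3, 2: +3·2° lon, +2·1° lat → SW at lon -134°, lat 32°.
Subsquare j=9, o=14: +9·0.0833333° lon, +14·0.0416667° lat → SW at lon -133.25°, lat 32.5833°.
latitude 32.5833° N, longitude 133.2500° W.

32.5833° N, 133.2500° W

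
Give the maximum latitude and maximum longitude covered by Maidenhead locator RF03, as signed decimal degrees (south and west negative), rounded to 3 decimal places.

Field R=17, F=5: +17·20° lon, +5·10° lat → SW at lon 160°, lat -40°.
Square 0, 3: +0·2° lon, +3·1° lat → SW at lon 160°, lat -37°.
Cell spans 2° lon × 1° lat. NE corner is SW corner plus one full cell.
latitude -36.000, longitude 162.000.

-36.000, 162.000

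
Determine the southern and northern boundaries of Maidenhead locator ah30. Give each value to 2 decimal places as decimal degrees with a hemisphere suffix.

20.00° S, 19.00° S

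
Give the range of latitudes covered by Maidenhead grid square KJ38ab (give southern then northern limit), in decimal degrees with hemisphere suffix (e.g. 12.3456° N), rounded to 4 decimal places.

Field K=10, J=9: +10·20° lon, +9·10° lat → SW at lon 20°, lat 0°.
Square 3, 8: +3·2° lon, +8·1° lat → SW at lon 26°, lat 8°.
Subsquare a=0, b=1: +0·0.0833333° lon, +1·0.0416667° lat → SW at lon 26°, lat 8.04167°.
Cell spans 0.0833333° lon × 0.0416667° lat.
south 8.0417° N, north 8.0833° N.

8.0417° N, 8.0833° N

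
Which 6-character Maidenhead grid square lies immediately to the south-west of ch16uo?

Longitude subsquare u = 20; −1 → 19 = t.
Latitude subsquare o = 14; −1 → 13 = n.

CH16tn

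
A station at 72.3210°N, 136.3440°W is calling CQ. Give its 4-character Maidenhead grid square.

CQ12

Offset from 180°W / 90°S: lon 43.66°, lat 162.32°.
Field: lon ⌊43.66/20⌋ = 2 → C; lat ⌊162.32/10⌋ = 16 → Q.
Square: lon ⌊3.66/2⌋ = 1; lat ⌊2.32/1⌋ = 2.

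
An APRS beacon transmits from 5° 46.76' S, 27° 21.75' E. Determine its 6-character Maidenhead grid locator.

KI34qf

Shift to the Maidenhead origin (180°W, 90°S): lon 207.3625, lat 84.2207.
Field: 207.3625/20 → 10 → K, 84.2207/10 → 8 → I; chars KI.
Square: 7.3625/2 → 3, 4.2207/1 → 4; chars 34.
Subsquare: 1.3625/0.0833333 → 16 → q, 0.2207/0.0416667 → 5 → f; chars qf.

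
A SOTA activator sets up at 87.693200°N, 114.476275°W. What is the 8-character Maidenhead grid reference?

DR27sq26

Shift to the Maidenhead origin (180°W, 90°S): lon 65.52372, lat 177.69320.
Field: lon ⌊65.52372/20⌋ = 3 → D; lat ⌊177.69320/10⌋ = 17 → R.
Square: lon ⌊5.52372/2⌋ = 2; lat ⌊7.69320/1⌋ = 7.
Subsquare: lon ⌊1.52372/0.0833333⌋ = 18 → s; lat ⌊0.69320/0.0416667⌋ = 16 → q.
Extended square: lon ⌊0.02372/0.00833333⌋ = 2; lat ⌊0.02653/0.00416667⌋ = 6.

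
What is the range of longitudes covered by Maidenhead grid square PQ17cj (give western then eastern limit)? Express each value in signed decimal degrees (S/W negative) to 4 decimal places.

Field P=15, Q=16: +15·20° lon, +16·10° lat → SW at lon 120°, lat 70°.
Square 1, 7: +1·2° lon, +7·1° lat → SW at lon 122°, lat 77°.
Subsquare c=2, j=9: +2·0.0833333° lon, +9·0.0416667° lat → SW at lon 122.167°, lat 77.375°.
Cell spans 0.0833333° lon × 0.0416667° lat.
west 122.1667, east 122.2500.

122.1667, 122.2500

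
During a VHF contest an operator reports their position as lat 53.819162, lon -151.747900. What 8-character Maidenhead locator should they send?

BO43dt06

Shift to the Maidenhead origin (180°W, 90°S): lon 28.25210, lat 143.81916.
Field: lon ⌊28.25210/20⌋ = 1 → B; lat ⌊143.81916/10⌋ = 14 → O.
Square: lon ⌊8.25210/2⌋ = 4; lat ⌊3.81916/1⌋ = 3.
Subsquare: lon ⌊0.25210/0.0833333⌋ = 3 → d; lat ⌊0.81916/0.0416667⌋ = 19 → t.
Extended square: lon ⌊0.00210/0.00833333⌋ = 0; lat ⌊0.02750/0.00416667⌋ = 6.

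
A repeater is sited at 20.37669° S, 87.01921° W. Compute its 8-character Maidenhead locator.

Offset from 180°W / 90°S: lon 92.98079°, lat 69.62331°.
Field: 92.98079/20 → 4 → E, 69.62331/10 → 6 → G; chars EG.
Square: 12.98079/2 → 6, 9.62331/1 → 9; chars 69.
Subsquare: 0.98079/0.0833333 → 11 → l, 0.62331/0.0416667 → 14 → o; chars lo.
Extended square: 0.06412/0.00833333 → 7, 0.03998/0.00416667 → 9; chars 79.

EG69lo79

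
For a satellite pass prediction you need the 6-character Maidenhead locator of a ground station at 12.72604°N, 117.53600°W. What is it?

DK12fr

Shift to the Maidenhead origin (180°W, 90°S): lon 62.4640, lat 102.7260.
Field: lon ⌊62.4640/20⌋ = 3 → D; lat ⌊102.7260/10⌋ = 10 → K.
Square: lon ⌊2.4640/2⌋ = 1; lat ⌊2.7260/1⌋ = 2.
Subsquare: lon ⌊0.4640/0.0833333⌋ = 5 → f; lat ⌊0.7260/0.0416667⌋ = 17 → r.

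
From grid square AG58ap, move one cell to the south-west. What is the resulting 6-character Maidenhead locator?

AG48xo

Longitude subsquare a = 0; −1 → -1, wraps to 23 = x, carry into square.
Longitude square 5; −1 → 4.
Latitude subsquare p = 15; −1 → 14 = o.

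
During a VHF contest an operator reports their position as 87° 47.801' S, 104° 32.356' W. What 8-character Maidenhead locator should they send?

Offset from 180°W / 90°S: lon 75.46073°, lat 2.20332°.
Field: lon ⌊75.46073/20⌋ = 3 → D; lat ⌊2.20332/10⌋ = 0 → A.
Square: lon ⌊15.46073/2⌋ = 7; lat ⌊2.20332/1⌋ = 2.
Subsquare: lon ⌊1.46073/0.0833333⌋ = 17 → r; lat ⌊0.20332/0.0416667⌋ = 4 → e.
Extended square: lon ⌊0.04407/0.00833333⌋ = 5; lat ⌊0.03665/0.00416667⌋ = 8.

DA72re58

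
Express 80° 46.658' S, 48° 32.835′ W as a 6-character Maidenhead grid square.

Offset from 180°W / 90°S: lon 131.4528°, lat 9.2224°.
Field (20°×10°, letters A–R): 131.4528/20 → 6 → G, 9.2224/10 → 0 → A; chars GA.
Square (2°×1°, digits 0–9): 11.4528/2 → 5, 9.2224/1 → 9; chars 59.
Subsquare (5′×2.5′, letters a–x): 1.4528/0.0833333 → 17 → r, 0.2224/0.0416667 → 5 → f; chars rf.

GA59rf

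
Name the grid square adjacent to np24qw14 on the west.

NP24qw04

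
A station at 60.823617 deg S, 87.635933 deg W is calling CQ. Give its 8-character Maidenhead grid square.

EC69ee32

Shift to the Maidenhead origin (180°W, 90°S): lon 92.36407, lat 29.17638.
Field (20°×10°, letters A–R): lon ⌊92.36407/20⌋ = 4 → E; lat ⌊29.17638/10⌋ = 2 → C.
Square (2°×1°, digits 0–9): lon ⌊12.36407/2⌋ = 6; lat ⌊9.17638/1⌋ = 9.
Subsquare (5′×2.5′, letters a–x): lon ⌊0.36407/0.0833333⌋ = 4 → e; lat ⌊0.17638/0.0416667⌋ = 4 → e.
Extended square (30″×15″, digits 0–9): lon ⌊0.03073/0.00833333⌋ = 3; lat ⌊0.00972/0.00416667⌋ = 2.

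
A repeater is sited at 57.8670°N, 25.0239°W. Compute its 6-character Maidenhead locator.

Add 180° to longitude and 90° to latitude: 154.9761, 147.8670.
Field: lon ⌊154.9761/20⌋ = 7 → H; lat ⌊147.8670/10⌋ = 14 → O.
Square: lon ⌊14.9761/2⌋ = 7; lat ⌊7.8670/1⌋ = 7.
Subsquare: lon ⌊0.9761/0.0833333⌋ = 11 → l; lat ⌊0.8670/0.0416667⌋ = 20 → u.

HO77lu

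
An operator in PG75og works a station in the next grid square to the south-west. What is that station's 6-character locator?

Longitude subsquare o = 14; −1 → 13 = n.
Latitude subsquare g = 6; −1 → 5 = f.

PG75nf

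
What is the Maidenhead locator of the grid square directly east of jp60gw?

Longitude subsquare g = 6; +1 → 7 = h.
The latitude characters are unchanged.

JP60hw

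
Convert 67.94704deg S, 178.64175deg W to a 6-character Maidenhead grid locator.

AC02qb

Shift to the Maidenhead origin (180°W, 90°S): lon 1.3582, lat 22.0530.
Field: 1.3582/20 → 0 → A, 22.0530/10 → 2 → C; chars AC.
Square: 1.3582/2 → 0, 2.0530/1 → 2; chars 02.
Subsquare: 1.3582/0.0833333 → 16 → q, 0.0530/0.0416667 → 1 → b; chars qb.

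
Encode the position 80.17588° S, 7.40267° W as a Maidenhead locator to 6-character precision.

IA69ht

Add 180° to longitude and 90° to latitude: 172.5973, 9.8241.
Field: 172.5973/20 → 8 → I, 9.8241/10 → 0 → A; chars IA.
Square: 12.5973/2 → 6, 9.8241/1 → 9; chars 69.
Subsquare: 0.5973/0.0833333 → 7 → h, 0.8241/0.0416667 → 19 → t; chars ht.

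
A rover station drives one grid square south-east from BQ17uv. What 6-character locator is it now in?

Longitude subsquare u = 20; +1 → 21 = v.
Latitude subsquare v = 21; −1 → 20 = u.

BQ17vu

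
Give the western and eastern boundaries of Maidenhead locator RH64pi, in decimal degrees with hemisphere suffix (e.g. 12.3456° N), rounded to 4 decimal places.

173.2500° E, 173.3333° E

Field R=17, H=7: +17·20° lon, +7·10° lat → SW at lon 160°, lat -20°.
Square 6, 4: +6·2° lon, +4·1° lat → SW at lon 172°, lat -16°.
Subsquare p=15, i=8: +15·0.0833333° lon, +8·0.0416667° lat → SW at lon 173.25°, lat -15.6667°.
Cell spans 0.0833333° lon × 0.0416667° lat.
west 173.2500° E, east 173.3333° E.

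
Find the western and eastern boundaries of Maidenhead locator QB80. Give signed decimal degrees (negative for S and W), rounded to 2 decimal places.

156.00, 158.00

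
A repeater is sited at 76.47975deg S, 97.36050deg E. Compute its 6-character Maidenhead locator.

NB83qm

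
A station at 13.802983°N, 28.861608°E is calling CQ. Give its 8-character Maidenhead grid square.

Offset from 180°W / 90°S: lon 208.86161°, lat 103.80298°.
Field: 208.86161/20 → 10 → K, 103.80298/10 → 10 → K; chars KK.
Square: 8.86161/2 → 4, 3.80298/1 → 3; chars 43.
Subsquare: 0.86161/0.0833333 → 10 → k, 0.80298/0.0416667 → 19 → t; chars kt.
Extended square: 0.02827/0.00833333 → 3, 0.01132/0.00416667 → 2; chars 32.

KK43kt32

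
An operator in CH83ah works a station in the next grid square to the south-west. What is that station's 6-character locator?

CH73xg

Longitude subsquare a = 0; −1 → -1, wraps to 23 = x, carry into square.
Longitude square 8; −1 → 7.
Latitude subsquare h = 7; −1 → 6 = g.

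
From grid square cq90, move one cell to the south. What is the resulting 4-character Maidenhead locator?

CP99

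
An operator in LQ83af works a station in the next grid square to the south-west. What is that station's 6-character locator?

LQ73xe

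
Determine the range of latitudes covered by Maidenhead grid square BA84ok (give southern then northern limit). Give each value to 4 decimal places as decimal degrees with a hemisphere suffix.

85.5833° S, 85.5417° S

Field B=1, A=0: +1·20° lon, +0·10° lat → SW at lon -160°, lat -90°.
Square 8, 4: +8·2° lon, +4·1° lat → SW at lon -144°, lat -86°.
Subsquare o=14, k=10: +14·0.0833333° lon, +10·0.0416667° lat → SW at lon -142.833°, lat -85.5833°.
Cell spans 0.0833333° lon × 0.0416667° lat.
south 85.5833° S, north 85.5417° S.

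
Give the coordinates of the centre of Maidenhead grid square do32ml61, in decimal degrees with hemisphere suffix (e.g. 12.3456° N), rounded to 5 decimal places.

52.46458° N, 112.94583° W

Field D=3, O=14: +3·20° lon, +14·10° lat → SW at lon -120°, lat 50°.
Square 3, 2: +3·2° lon, +2·1° lat → SW at lon -114°, lat 52°.
Subsquare m=12, l=11: +12·0.0833333° lon, +11·0.0416667° lat → SW at lon -113°, lat 52.4583°.
Extended square 6, 1: +6·0.00833333° lon, +1·0.00416667° lat → SW at lon -112.95°, lat 52.4625°.
Cell spans 0.00833333° lon × 0.00416667° lat. Centre is SW corner plus half of each.
latitude 52.46458° N, longitude 112.94583° W.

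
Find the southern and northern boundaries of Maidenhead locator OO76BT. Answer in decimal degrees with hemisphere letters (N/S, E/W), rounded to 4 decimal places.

Field O=14, O=14: +14·20° lon, +14·10° lat → SW at lon 100°, lat 50°.
Square 7, 6: +7·2° lon, +6·1° lat → SW at lon 114°, lat 56°.
Subsquare b=1, t=19: +1·0.0833333° lon, +19·0.0416667° lat → SW at lon 114.083°, lat 56.7917°.
Cell spans 0.0833333° lon × 0.0416667° lat.
south 56.7917° N, north 56.8333° N.

56.7917° N, 56.8333° N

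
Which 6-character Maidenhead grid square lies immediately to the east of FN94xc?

GN04ac

Longitude subsquare x = 23; +1 → 24, wraps to 0 = a, carry into square.
Longitude square 9; +1 → 10, wraps to 0, carry into field.
Longitude field F = 5; +1 → 6 = G.
The latitude characters are unchanged.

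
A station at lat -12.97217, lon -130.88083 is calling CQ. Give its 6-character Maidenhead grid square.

CH47na

Offset from 180°W / 90°S: lon 49.1192°, lat 77.0278°.
Field: 49.1192/20 → 2 → C, 77.0278/10 → 7 → H; chars CH.
Square: 9.1192/2 → 4, 7.0278/1 → 7; chars 47.
Subsquare: 1.1192/0.0833333 → 13 → n, 0.0278/0.0416667 → 0 → a; chars na.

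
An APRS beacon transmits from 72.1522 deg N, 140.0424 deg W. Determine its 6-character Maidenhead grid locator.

Shift to the Maidenhead origin (180°W, 90°S): lon 39.9576, lat 162.1522.
Field: lon ⌊39.9576/20⌋ = 1 → B; lat ⌊162.1522/10⌋ = 16 → Q.
Square: lon ⌊19.9576/2⌋ = 9; lat ⌊2.1522/1⌋ = 2.
Subsquare: lon ⌊1.9576/0.0833333⌋ = 23 → x; lat ⌊0.1522/0.0416667⌋ = 3 → d.

BQ92xd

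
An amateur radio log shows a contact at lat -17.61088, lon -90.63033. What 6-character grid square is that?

EH42qj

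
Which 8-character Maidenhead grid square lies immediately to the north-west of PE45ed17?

Longitude extended square 1; −1 → 0.
Latitude extended square 7; +1 → 8.

PE45ed08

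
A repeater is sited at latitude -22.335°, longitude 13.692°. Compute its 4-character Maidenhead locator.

Offset from 180°W / 90°S: lon 193.69°, lat 67.66°.
Field: 193.69/20 → 9 → J, 67.66/10 → 6 → G; chars JG.
Square: 13.69/2 → 6, 7.66/1 → 7; chars 67.

JG67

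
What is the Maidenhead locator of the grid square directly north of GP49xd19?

Latitude extended square 9; +1 → 10, wraps to 0, carry into subsquare.
Latitude subsquare d = 3; +1 → 4 = e.
The longitude characters are unchanged.

GP49xe10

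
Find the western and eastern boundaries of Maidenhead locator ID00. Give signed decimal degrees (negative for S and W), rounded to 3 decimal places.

Field I=8, D=3: +8·20° lon, +3·10° lat → SW at lon -20°, lat -60°.
Square 0, 0: +0·2° lon, +0·1° lat → SW at lon -20°, lat -60°.
Cell spans 2° lon × 1° lat.
west -20.000, east -18.000.

-20.000, -18.000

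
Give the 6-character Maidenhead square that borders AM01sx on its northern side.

Latitude subsquare x = 23; +1 → 24, wraps to 0 = a, carry into square.
Latitude square 1; +1 → 2.
The longitude characters are unchanged.

AM02sa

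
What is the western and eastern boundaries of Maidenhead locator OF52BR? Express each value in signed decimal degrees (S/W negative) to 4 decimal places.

Field O=14, F=5: +14·20° lon, +5·10° lat → SW at lon 100°, lat -40°.
Square 5, 2: +5·2° lon, +2·1° lat → SW at lon 110°, lat -38°.
Subsquare b=1, r=17: +1·0.0833333° lon, +17·0.0416667° lat → SW at lon 110.083°, lat -37.2917°.
Cell spans 0.0833333° lon × 0.0416667° lat.
west 110.0833, east 110.1667.

110.0833, 110.1667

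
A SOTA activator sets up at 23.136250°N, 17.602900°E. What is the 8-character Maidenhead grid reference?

JL83td22

Shift to the Maidenhead origin (180°W, 90°S): lon 197.60290, lat 113.13625.
Field: 197.60290/20 → 9 → J, 113.13625/10 → 11 → L; chars JL.
Square: 17.60290/2 → 8, 3.13625/1 → 3; chars 83.
Subsquare: 1.60290/0.0833333 → 19 → t, 0.13625/0.0416667 → 3 → d; chars td.
Extended square: 0.01957/0.00833333 → 2, 0.01125/0.00416667 → 2; chars 22.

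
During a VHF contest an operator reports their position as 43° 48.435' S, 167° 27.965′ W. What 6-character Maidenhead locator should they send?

AE66ge

Add 180° to longitude and 90° to latitude: 12.5339, 46.1927.
Field (20°×10°, letters A–R): 12.5339/20 → 0 → A, 46.1927/10 → 4 → E; chars AE.
Square (2°×1°, digits 0–9): 12.5339/2 → 6, 6.1927/1 → 6; chars 66.
Subsquare (5′×2.5′, letters a–x): 0.5339/0.0833333 → 6 → g, 0.1927/0.0416667 → 4 → e; chars ge.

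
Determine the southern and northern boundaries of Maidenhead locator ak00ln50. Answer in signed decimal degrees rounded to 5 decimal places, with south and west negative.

Field A=0, K=10: +0·20° lon, +10·10° lat → SW at lon -180°, lat 10°.
Square 0, 0: +0·2° lon, +0·1° lat → SW at lon -180°, lat 10°.
Subsquare l=11, n=13: +11·0.0833333° lon, +13·0.0416667° lat → SW at lon -179.083°, lat 10.5417°.
Extended square 5, 0: +5·0.00833333° lon, +0·0.00416667° lat → SW at lon -179.042°, lat 10.5417°.
Cell spans 0.00833333° lon × 0.00416667° lat.
south 10.54167, north 10.54583.

10.54167, 10.54583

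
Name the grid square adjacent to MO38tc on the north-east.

Longitude subsquare t = 19; +1 → 20 = u.
Latitude subsquare c = 2; +1 → 3 = d.

MO38ud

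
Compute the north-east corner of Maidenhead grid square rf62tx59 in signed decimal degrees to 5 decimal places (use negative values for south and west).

-37.00000, 173.63333

Field R=17, F=5: +17·20° lon, +5·10° lat → SW at lon 160°, lat -40°.
Square 6, 2: +6·2° lon, +2·1° lat → SW at lon 172°, lat -38°.
Subsquare t=19, x=23: +19·0.0833333° lon, +23·0.0416667° lat → SW at lon 173.583°, lat -37.0417°.
Extended square 5, 9: +5·0.00833333° lon, +9·0.00416667° lat → SW at lon 173.625°, lat -37.0042°.
Cell spans 0.00833333° lon × 0.00416667° lat. NE corner is SW corner plus one full cell.
latitude -37.00000, longitude 173.63333.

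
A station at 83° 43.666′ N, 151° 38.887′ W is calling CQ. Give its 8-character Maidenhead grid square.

Add 180° to longitude and 90° to latitude: 28.35188, 173.72777.
Field: 28.35188/20 → 1 → B, 173.72777/10 → 17 → R; chars BR.
Square: 8.35188/2 → 4, 3.72777/1 → 3; chars 43.
Subsquare: 0.35188/0.0833333 → 4 → e, 0.72777/0.0416667 → 17 → r; chars er.
Extended square: 0.01855/0.00833333 → 2, 0.01943/0.00416667 → 4; chars 24.

BR43er24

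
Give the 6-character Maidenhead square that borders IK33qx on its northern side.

Latitude subsquare x = 23; +1 → 24, wraps to 0 = a, carry into square.
Latitude square 3; +1 → 4.
The longitude characters are unchanged.

IK34qa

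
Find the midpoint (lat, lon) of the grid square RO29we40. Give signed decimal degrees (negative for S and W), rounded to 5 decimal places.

Field R=17, O=14: +17·20° lon, +14·10° lat → SW at lon 160°, lat 50°.
Square 2, 9: +2·2° lon, +9·1° lat → SW at lon 164°, lat 59°.
Subsquare w=22, e=4: +22·0.0833333° lon, +4·0.0416667° lat → SW at lon 165.833°, lat 59.1667°.
Extended square 4, 0: +4·0.00833333° lon, +0·0.00416667° lat → SW at lon 165.867°, lat 59.1667°.
Cell spans 0.00833333° lon × 0.00416667° lat. Centre is SW corner plus half of each.
latitude 59.16875, longitude 165.87083.

59.16875, 165.87083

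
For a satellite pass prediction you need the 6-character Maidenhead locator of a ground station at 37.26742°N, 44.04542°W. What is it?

Offset from 180°W / 90°S: lon 135.9546°, lat 127.2674°.
Field: lon ⌊135.9546/20⌋ = 6 → G; lat ⌊127.2674/10⌋ = 12 → M.
Square: lon ⌊15.9546/2⌋ = 7; lat ⌊7.2674/1⌋ = 7.
Subsquare: lon ⌊1.9546/0.0833333⌋ = 23 → x; lat ⌊0.2674/0.0416667⌋ = 6 → g.

GM77xg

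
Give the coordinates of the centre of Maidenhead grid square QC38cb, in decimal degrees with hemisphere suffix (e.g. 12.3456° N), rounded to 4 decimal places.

Field Q=16, C=2: +16·20° lon, +2·10° lat → SW at lon 140°, lat -70°.
Square 3, 8: +3·2° lon, +8·1° lat → SW at lon 146°, lat -62°.
Subsquare c=2, b=1: +2·0.0833333° lon, +1·0.0416667° lat → SW at lon 146.167°, lat -61.9583°.
Cell spans 0.0833333° lon × 0.0416667° lat. Centre is SW corner plus half of each.
latitude 61.9375° S, longitude 146.2083° E.

61.9375° S, 146.2083° E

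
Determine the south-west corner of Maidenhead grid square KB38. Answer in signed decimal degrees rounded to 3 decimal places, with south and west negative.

-72.000, 26.000

Field K=10, B=1: +10·20° lon, +1·10° lat → SW at lon 20°, lat -80°.
Square 3, 8: +3·2° lon, +8·1° lat → SW at lon 26°, lat -72°.
latitude -72.000, longitude 26.000.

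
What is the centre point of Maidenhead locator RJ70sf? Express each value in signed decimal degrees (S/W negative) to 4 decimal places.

0.2292, 175.5417

Field R=17, J=9: +17·20° lon, +9·10° lat → SW at lon 160°, lat 0°.
Square 7, 0: +7·2° lon, +0·1° lat → SW at lon 174°, lat 0°.
Subsquare s=18, f=5: +18·0.0833333° lon, +5·0.0416667° lat → SW at lon 175.5°, lat 0.208333°.
Cell spans 0.0833333° lon × 0.0416667° lat. Centre is SW corner plus half of each.
latitude 0.2292, longitude 175.5417.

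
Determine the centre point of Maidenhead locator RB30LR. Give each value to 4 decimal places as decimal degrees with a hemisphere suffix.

79.2708° S, 166.9583° E

Field R=17, B=1: +17·20° lon, +1·10° lat → SW at lon 160°, lat -80°.
Square 3, 0: +3·2° lon, +0·1° lat → SW at lon 166°, lat -80°.
Subsquare l=11, r=17: +11·0.0833333° lon, +17·0.0416667° lat → SW at lon 166.917°, lat -79.2917°.
Cell spans 0.0833333° lon × 0.0416667° lat. Centre is SW corner plus half of each.
latitude 79.2708° S, longitude 166.9583° E.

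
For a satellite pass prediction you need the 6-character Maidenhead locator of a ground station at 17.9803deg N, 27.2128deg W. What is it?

Offset from 180°W / 90°S: lon 152.7872°, lat 107.9803°.
Field: lon ⌊152.7872/20⌋ = 7 → H; lat ⌊107.9803/10⌋ = 10 → K.
Square: lon ⌊12.7872/2⌋ = 6; lat ⌊7.9803/1⌋ = 7.
Subsquare: lon ⌊0.7872/0.0833333⌋ = 9 → j; lat ⌊0.9803/0.0416667⌋ = 23 → x.

HK67jx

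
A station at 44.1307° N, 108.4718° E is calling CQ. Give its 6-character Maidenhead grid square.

ON44fd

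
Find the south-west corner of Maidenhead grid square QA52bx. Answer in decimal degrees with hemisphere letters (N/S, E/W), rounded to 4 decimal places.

87.0417° S, 150.0833° E

Field Q=16, A=0: +16·20° lon, +0·10° lat → SW at lon 140°, lat -90°.
Square 5, 2: +5·2° lon, +2·1° lat → SW at lon 150°, lat -88°.
Subsquare b=1, x=23: +1·0.0833333° lon, +23·0.0416667° lat → SW at lon 150.083°, lat -87.0417°.
latitude 87.0417° S, longitude 150.0833° E.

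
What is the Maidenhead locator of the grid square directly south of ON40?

Latitude square 0; −1 → -1, wraps to 9, carry into field.
Latitude field N = 13; −1 → 12 = M.
The longitude characters are unchanged.

OM49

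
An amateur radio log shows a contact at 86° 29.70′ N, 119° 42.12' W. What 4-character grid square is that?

Offset from 180°W / 90°S: lon 60.30°, lat 176.50°.
Field: lon ⌊60.30/20⌋ = 3 → D; lat ⌊176.50/10⌋ = 17 → R.
Square: lon ⌊0.30/2⌋ = 0; lat ⌊6.50/1⌋ = 6.

DR06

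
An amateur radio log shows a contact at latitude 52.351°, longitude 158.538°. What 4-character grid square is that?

QO92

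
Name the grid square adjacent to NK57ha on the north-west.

NK57gb

Longitude subsquare h = 7; −1 → 6 = g.
Latitude subsquare a = 0; +1 → 1 = b.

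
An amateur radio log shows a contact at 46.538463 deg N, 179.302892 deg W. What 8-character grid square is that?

Shift to the Maidenhead origin (180°W, 90°S): lon 0.69711, lat 136.53846.
Field: lon ⌊0.69711/20⌋ = 0 → A; lat ⌊136.53846/10⌋ = 13 → N.
Square: lon ⌊0.69711/2⌋ = 0; lat ⌊6.53846/1⌋ = 6.
Subsquare: lon ⌊0.69711/0.0833333⌋ = 8 → i; lat ⌊0.53846/0.0416667⌋ = 12 → m.
Extended square: lon ⌊0.03044/0.00833333⌋ = 3; lat ⌊0.03846/0.00416667⌋ = 9.

AN06im39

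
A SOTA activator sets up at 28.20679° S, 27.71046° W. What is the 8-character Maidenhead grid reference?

HG61dt40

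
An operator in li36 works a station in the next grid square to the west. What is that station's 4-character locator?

LI26

Longitude square 3; −1 → 2.
The latitude characters are unchanged.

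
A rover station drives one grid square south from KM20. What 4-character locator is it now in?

Latitude square 0; −1 → -1, wraps to 9, carry into field.
Latitude field M = 12; −1 → 11 = L.
The longitude characters are unchanged.

KL29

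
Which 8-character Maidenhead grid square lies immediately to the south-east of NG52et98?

NG52ft07

Longitude extended square 9; +1 → 10, wraps to 0, carry into subsquare.
Longitude subsquare e = 4; +1 → 5 = f.
Latitude extended square 8; −1 → 7.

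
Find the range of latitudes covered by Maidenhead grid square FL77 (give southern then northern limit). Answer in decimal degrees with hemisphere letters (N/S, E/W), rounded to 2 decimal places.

27.00° N, 28.00° N

Field F=5, L=11: +5·20° lon, +11·10° lat → SW at lon -80°, lat 20°.
Square 7, 7: +7·2° lon, +7·1° lat → SW at lon -66°, lat 27°.
Cell spans 2° lon × 1° lat.
south 27.00° N, north 28.00° N.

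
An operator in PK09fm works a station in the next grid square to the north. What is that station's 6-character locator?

PK09fn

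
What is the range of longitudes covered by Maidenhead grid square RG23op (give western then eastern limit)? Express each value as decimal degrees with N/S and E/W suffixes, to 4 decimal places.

165.1667° E, 165.2500° E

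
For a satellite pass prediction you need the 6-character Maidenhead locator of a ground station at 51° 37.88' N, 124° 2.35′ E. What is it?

Shift to the Maidenhead origin (180°W, 90°S): lon 304.0392, lat 141.6313.
Field (20°×10°, letters A–R): lon ⌊304.0392/20⌋ = 15 → P; lat ⌊141.6313/10⌋ = 14 → O.
Square (2°×1°, digits 0–9): lon ⌊4.0392/2⌋ = 2; lat ⌊1.6313/1⌋ = 1.
Subsquare (5′×2.5′, letters a–x): lon ⌊0.0392/0.0833333⌋ = 0 → a; lat ⌊0.6313/0.0416667⌋ = 15 → p.

PO21ap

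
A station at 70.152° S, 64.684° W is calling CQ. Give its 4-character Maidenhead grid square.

FB79

Add 180° to longitude and 90° to latitude: 115.32, 19.85.
Field: lon ⌊115.32/20⌋ = 5 → F; lat ⌊19.85/10⌋ = 1 → B.
Square: lon ⌊15.32/2⌋ = 7; lat ⌊9.85/1⌋ = 9.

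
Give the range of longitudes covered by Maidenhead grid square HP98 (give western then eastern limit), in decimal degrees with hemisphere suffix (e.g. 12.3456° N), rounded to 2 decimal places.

22.00° W, 20.00° W

Field H=7, P=15: +7·20° lon, +15·10° lat → SW at lon -40°, lat 60°.
Square 9, 8: +9·2° lon, +8·1° lat → SW at lon -22°, lat 68°.
Cell spans 2° lon × 1° lat.
west 22.00° W, east 20.00° W.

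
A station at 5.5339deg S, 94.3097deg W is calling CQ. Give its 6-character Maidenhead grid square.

EI24ul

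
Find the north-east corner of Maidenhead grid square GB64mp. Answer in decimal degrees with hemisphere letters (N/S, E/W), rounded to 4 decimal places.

Field G=6, B=1: +6·20° lon, +1·10° lat → SW at lon -60°, lat -80°.
Square 6, 4: +6·2° lon, +4·1° lat → SW at lon -48°, lat -76°.
Subsquare m=12, p=15: +12·0.0833333° lon, +15·0.0416667° lat → SW at lon -47°, lat -75.375°.
Cell spans 0.0833333° lon × 0.0416667° lat. NE corner is SW corner plus one full cell.
latitude 75.3333° S, longitude 46.9167° W.

75.3333° S, 46.9167° W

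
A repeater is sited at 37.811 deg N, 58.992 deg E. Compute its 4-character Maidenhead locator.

LM97

Add 180° to longitude and 90° to latitude: 238.99, 127.81.
Field (20°×10°, letters A–R): 238.99/20 → 11 → L, 127.81/10 → 12 → M; chars LM.
Square (2°×1°, digits 0–9): 18.99/2 → 9, 7.81/1 → 7; chars 97.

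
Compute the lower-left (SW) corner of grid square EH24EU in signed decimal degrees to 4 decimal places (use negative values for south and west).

-15.1667, -95.6667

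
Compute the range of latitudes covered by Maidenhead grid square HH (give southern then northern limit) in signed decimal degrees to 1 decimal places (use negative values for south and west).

Field H=7, H=7: +7·20° lon, +7·10° lat → SW at lon -40°, lat -20°.
Cell spans 20° lon × 10° lat.
south -20.0, north -10.0.

-20.0, -10.0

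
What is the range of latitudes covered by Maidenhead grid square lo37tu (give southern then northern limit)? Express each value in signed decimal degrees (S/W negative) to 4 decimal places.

Field L=11, O=14: +11·20° lon, +14·10° lat → SW at lon 40°, lat 50°.
Square 3, 7: +3·2° lon, +7·1° lat → SW at lon 46°, lat 57°.
Subsquare t=19, u=20: +19·0.0833333° lon, +20·0.0416667° lat → SW at lon 47.5833°, lat 57.8333°.
Cell spans 0.0833333° lon × 0.0416667° lat.
south 57.8333, north 57.8750.

57.8333, 57.8750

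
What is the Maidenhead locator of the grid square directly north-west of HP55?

HP46

Longitude square 5; −1 → 4.
Latitude square 5; +1 → 6.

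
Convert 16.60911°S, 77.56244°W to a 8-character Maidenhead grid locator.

Shift to the Maidenhead origin (180°W, 90°S): lon 102.43756, lat 73.39089.
Field (20°×10°, letters A–R): lon ⌊102.43756/20⌋ = 5 → F; lat ⌊73.39089/10⌋ = 7 → H.
Square (2°×1°, digits 0–9): lon ⌊2.43756/2⌋ = 1; lat ⌊3.39089/1⌋ = 3.
Subsquare (5′×2.5′, letters a–x): lon ⌊0.43756/0.0833333⌋ = 5 → f; lat ⌊0.39089/0.0416667⌋ = 9 → j.
Extended square (30″×15″, digits 0–9): lon ⌊0.02089/0.00833333⌋ = 2; lat ⌊0.01589/0.00416667⌋ = 3.

FH13fj23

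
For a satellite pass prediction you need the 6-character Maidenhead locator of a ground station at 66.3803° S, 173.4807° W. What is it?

AC33go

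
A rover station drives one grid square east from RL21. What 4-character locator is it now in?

RL31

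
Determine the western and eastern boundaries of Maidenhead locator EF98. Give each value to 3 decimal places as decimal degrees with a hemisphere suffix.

Field E=4, F=5: +4·20° lon, +5·10° lat → SW at lon -100°, lat -40°.
Square 9, 8: +9·2° lon, +8·1° lat → SW at lon -82°, lat -32°.
Cell spans 2° lon × 1° lat.
west 82.000° W, east 80.000° W.

82.000° W, 80.000° W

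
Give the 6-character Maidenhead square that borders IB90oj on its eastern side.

IB90pj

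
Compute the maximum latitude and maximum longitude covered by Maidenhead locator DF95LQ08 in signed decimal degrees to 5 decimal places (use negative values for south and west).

Field D=3, F=5: +3·20° lon, +5·10° lat → SW at lon -120°, lat -40°.
Square 9, 5: +9·2° lon, +5·1° lat → SW at lon -102°, lat -35°.
Subsquare l=11, q=16: +11·0.0833333° lon, +16·0.0416667° lat → SW at lon -101.083°, lat -34.3333°.
Extended square 0, 8: +0·0.00833333° lon, +8·0.00416667° lat → SW at lon -101.083°, lat -34.3°.
Cell spans 0.00833333° lon × 0.00416667° lat. NE corner is SW corner plus one full cell.
latitude -34.29583, longitude -101.07500.

-34.29583, -101.07500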